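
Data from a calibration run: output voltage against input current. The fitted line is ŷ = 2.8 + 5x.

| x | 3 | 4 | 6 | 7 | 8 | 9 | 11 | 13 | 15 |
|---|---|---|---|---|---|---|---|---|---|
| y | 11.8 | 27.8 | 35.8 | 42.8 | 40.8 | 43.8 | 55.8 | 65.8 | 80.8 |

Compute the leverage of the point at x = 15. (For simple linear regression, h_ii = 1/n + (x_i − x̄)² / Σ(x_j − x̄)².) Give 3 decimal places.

h = 0.446

x̄ = (3 + 4 + 6 + 7 + 8 + 9 + 11 + 13 + 15)/9 = 8.44444
Σ(x − x̄)² = 29.642 + 19.7531 + 5.97531 + 2.08642 + 0.197531 + 0.308642 + 6.53086 + 20.7531 + 42.9753 = 128.222
h = 1/9 + (6.55556)²/128.222 = 0.111111 + 0.335163 = 0.446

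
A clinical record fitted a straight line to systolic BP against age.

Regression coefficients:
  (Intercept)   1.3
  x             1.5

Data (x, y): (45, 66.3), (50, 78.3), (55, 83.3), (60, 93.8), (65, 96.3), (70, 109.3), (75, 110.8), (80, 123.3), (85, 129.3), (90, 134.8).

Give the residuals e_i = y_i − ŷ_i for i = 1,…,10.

-2.5, 2, -0.5, 2.5, -2.5, 3, -3, 2, 0.5, -1.5

x=45: ŷ = 1.3 + 1.5·45 = 68.8; e = 66.3 − 68.8 = -2.5
x=50: ŷ = 1.3 + 1.5·50 = 76.3; e = 78.3 − 76.3 = 2
x=55: ŷ = 1.3 + 1.5·55 = 83.8; e = 83.3 − 83.8 = -0.5
x=60: ŷ = 1.3 + 1.5·60 = 91.3; e = 93.8 − 91.3 = 2.5
x=65: ŷ = 1.3 + 1.5·65 = 98.8; e = 96.3 − 98.8 = -2.5
x=70: ŷ = 1.3 + 1.5·70 = 106.3; e = 109.3 − 106.3 = 3
x=75: ŷ = 1.3 + 1.5·75 = 113.8; e = 110.8 − 113.8 = -3
x=80: ŷ = 1.3 + 1.5·80 = 121.3; e = 123.3 − 121.3 = 2
x=85: ŷ = 1.3 + 1.5·85 = 128.8; e = 129.3 − 128.8 = 0.5
x=90: ŷ = 1.3 + 1.5·90 = 136.3; e = 134.8 − 136.3 = -1.5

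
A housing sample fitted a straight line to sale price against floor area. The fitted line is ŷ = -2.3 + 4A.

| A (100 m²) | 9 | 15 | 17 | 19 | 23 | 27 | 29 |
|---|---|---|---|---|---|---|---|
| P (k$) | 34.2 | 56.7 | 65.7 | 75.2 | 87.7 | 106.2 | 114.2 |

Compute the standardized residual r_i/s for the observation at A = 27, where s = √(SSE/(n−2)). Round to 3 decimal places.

0.395

A=9: ŷ = -2.3 + 4·9 = 33.7; r = 34.2 − 33.7 = 0.5
A=15: ŷ = -2.3 + 4·15 = 57.7; r = 56.7 − 57.7 = -1
A=17: ŷ = -2.3 + 4·17 = 65.7; r = 65.7 − 65.7 = 0
A=19: ŷ = -2.3 + 4·19 = 73.7; r = 75.2 − 73.7 = 1.5
A=23: ŷ = -2.3 + 4·23 = 89.7; r = 87.7 − 89.7 = -2
A=27: ŷ = -2.3 + 4·27 = 105.7; r = 106.2 − 105.7 = 0.5
A=29: ŷ = -2.3 + 4·29 = 113.7; r = 114.2 − 113.7 = 0.5
SSE = 0.25 + 1 + 0 + 2.25 + 4 + 0.25 + 0.25 = 8
s = √(8/5) = 1.26491
r/s = 0.5 / 1.26491 = 0.395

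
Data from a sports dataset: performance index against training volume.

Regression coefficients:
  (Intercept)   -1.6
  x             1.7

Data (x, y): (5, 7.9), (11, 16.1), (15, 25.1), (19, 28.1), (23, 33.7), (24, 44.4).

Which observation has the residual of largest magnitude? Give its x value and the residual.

x = 24, r = 5.2

x=5: ŷ = -1.6 + 1.7·5 = 6.9; r = 7.9 − 6.9 = 1
x=11: ŷ = -1.6 + 1.7·11 = 17.1; r = 16.1 − 17.1 = -1
x=15: ŷ = -1.6 + 1.7·15 = 23.9; r = 25.1 − 23.9 = 1.2
x=19: ŷ = -1.6 + 1.7·19 = 30.7; r = 28.1 − 30.7 = -2.6
x=23: ŷ = -1.6 + 1.7·23 = 37.5; r = 33.7 − 37.5 = -3.8
x=24: ŷ = -1.6 + 1.7·24 = 39.2; r = 44.4 − 39.2 = 5.2
Largest |r| is 5.2 at x = 24, residual 5.2.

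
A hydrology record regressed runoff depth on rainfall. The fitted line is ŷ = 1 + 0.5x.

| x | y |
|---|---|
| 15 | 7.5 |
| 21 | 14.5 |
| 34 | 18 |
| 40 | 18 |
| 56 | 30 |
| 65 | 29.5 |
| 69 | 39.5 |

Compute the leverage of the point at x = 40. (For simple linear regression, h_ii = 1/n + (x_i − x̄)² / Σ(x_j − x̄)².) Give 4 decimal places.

x̄ = (15 + 21 + 34 + 40 + 56 + 65 + 69)/7 = 42.8571
Σ(x − x̄)² = 776.02 + 477.735 + 78.449 + 8.16327 + 172.735 + 490.306 + 683.449 = 2686.86
h = 1/7 + (-2.85714)²/2686.86 = 0.142857 + 0.00303822 = 0.1459

h = 0.1459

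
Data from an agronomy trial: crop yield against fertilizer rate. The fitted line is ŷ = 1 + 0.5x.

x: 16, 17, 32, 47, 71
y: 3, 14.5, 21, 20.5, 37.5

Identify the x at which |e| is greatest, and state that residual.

x=16: ŷ = 1 + 0.5·16 = 9; e = 3 − 9 = -6
x=17: ŷ = 1 + 0.5·17 = 9.5; e = 14.5 − 9.5 = 5
x=32: ŷ = 1 + 0.5·32 = 17; e = 21 − 17 = 4
x=47: ŷ = 1 + 0.5·47 = 24.5; e = 20.5 − 24.5 = -4
x=71: ŷ = 1 + 0.5·71 = 36.5; e = 37.5 − 36.5 = 1
Largest |e| is 6 at x = 16, residual -6.

x = 16, e = -6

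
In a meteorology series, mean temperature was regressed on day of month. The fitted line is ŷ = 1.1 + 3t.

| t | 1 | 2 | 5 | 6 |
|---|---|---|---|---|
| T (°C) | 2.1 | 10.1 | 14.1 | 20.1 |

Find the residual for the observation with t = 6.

e = 1

ŷ = 1.1 + 3·6 = 19.1
e = 20.1 − 19.1 = 1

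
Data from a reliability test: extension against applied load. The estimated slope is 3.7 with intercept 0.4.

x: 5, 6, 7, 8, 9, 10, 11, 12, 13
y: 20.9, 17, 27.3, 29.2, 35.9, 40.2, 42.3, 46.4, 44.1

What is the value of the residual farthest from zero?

x=5: ŷ = 0.4 + 3.7·5 = 18.9; e = 20.9 − 18.9 = 2
x=6: ŷ = 0.4 + 3.7·6 = 22.6; e = 17 − 22.6 = -5.6
x=7: ŷ = 0.4 + 3.7·7 = 26.3; e = 27.3 − 26.3 = 1
x=8: ŷ = 0.4 + 3.7·8 = 30; e = 29.2 − 30 = -0.8
x=9: ŷ = 0.4 + 3.7·9 = 33.7; e = 35.9 − 33.7 = 2.2
x=10: ŷ = 0.4 + 3.7·10 = 37.4; e = 40.2 − 37.4 = 2.8
x=11: ŷ = 0.4 + 3.7·11 = 41.1; e = 42.3 − 41.1 = 1.2
x=12: ŷ = 0.4 + 3.7·12 = 44.8; e = 46.4 − 44.8 = 1.6
x=13: ŷ = 0.4 + 3.7·13 = 48.5; e = 44.1 − 48.5 = -4.4
Largest |e| is 5.6 at x = 6, residual -5.6.

e = -5.6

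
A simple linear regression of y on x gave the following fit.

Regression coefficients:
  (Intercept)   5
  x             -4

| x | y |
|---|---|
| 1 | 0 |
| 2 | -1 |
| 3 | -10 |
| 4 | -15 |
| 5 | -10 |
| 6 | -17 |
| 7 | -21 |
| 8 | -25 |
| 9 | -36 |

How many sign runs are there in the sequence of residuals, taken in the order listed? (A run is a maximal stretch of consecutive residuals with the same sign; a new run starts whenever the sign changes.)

5 runs

x=1: ŷ = 5 − 4·1 = 1; e = 0 − 1 = -1
x=2: ŷ = 5 − 4·2 = -3; e = -1 − (-3) = 2
x=3: ŷ = 5 − 4·3 = -7; e = -10 − (-7) = -3
x=4: ŷ = 5 − 4·4 = -11; e = -15 − (-11) = -4
x=5: ŷ = 5 − 4·5 = -15; e = -10 − (-15) = 5
x=6: ŷ = 5 − 4·6 = -19; e = -17 − (-19) = 2
x=7: ŷ = 5 − 4·7 = -23; e = -21 − (-23) = 2
x=8: ŷ = 5 − 4·8 = -27; e = -25 − (-27) = 2
x=9: ŷ = 5 − 4·9 = -31; e = -36 − (-31) = -5
Signs: − + − − + + + + −
Runs: −×1, +×1, −×2, +×4, −×1 → 5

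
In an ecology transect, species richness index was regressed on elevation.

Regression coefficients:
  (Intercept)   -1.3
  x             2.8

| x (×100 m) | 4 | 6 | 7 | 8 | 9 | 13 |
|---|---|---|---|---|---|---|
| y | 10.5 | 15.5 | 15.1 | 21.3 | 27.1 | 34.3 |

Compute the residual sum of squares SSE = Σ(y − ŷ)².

x=4: ŷ = -1.3 + 2.8·4 = 9.9; e = 10.5 − 9.9 = 0.6
x=6: ŷ = -1.3 + 2.8·6 = 15.5; e = 15.5 − 15.5 = 0
x=7: ŷ = -1.3 + 2.8·7 = 18.3; e = 15.1 − 18.3 = -3.2
x=8: ŷ = -1.3 + 2.8·8 = 21.1; e = 21.3 − 21.1 = 0.2
x=9: ŷ = -1.3 + 2.8·9 = 23.9; e = 27.1 − 23.9 = 3.2
x=13: ŷ = -1.3 + 2.8·13 = 35.1; e = 34.3 − 35.1 = -0.8
SSE = 0.36 + 0 + 10.24 + 0.04 + 10.24 + 0.64 = 21.52

SSE = 21.52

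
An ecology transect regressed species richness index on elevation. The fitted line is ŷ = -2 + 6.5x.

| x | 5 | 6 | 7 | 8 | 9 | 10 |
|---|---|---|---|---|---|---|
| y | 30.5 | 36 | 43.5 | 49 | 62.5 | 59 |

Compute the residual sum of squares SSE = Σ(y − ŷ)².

SSE = 54

x=5: ŷ = -2 + 6.5·5 = 30.5; r = 30.5 − 30.5 = 0
x=6: ŷ = -2 + 6.5·6 = 37; r = 36 − 37 = -1
x=7: ŷ = -2 + 6.5·7 = 43.5; r = 43.5 − 43.5 = 0
x=8: ŷ = -2 + 6.5·8 = 50; r = 49 − 50 = -1
x=9: ŷ = -2 + 6.5·9 = 56.5; r = 62.5 − 56.5 = 6
x=10: ŷ = -2 + 6.5·10 = 63; r = 59 − 63 = -4
SSE = 0 + 1 + 0 + 1 + 36 + 16 = 54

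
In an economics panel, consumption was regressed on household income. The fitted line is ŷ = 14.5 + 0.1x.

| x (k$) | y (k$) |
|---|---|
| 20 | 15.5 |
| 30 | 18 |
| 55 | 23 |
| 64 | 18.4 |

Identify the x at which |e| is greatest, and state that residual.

x = 55, e = 3

x=20: ŷ = 14.5 + 0.1·20 = 16.5; e = 15.5 − 16.5 = -1
x=30: ŷ = 14.5 + 0.1·30 = 17.5; e = 18 − 17.5 = 0.5
x=55: ŷ = 14.5 + 0.1·55 = 20; e = 23 − 20 = 3
x=64: ŷ = 14.5 + 0.1·64 = 20.9; e = 18.4 − 20.9 = -2.5
Largest |e| is 3 at x = 55, residual 3.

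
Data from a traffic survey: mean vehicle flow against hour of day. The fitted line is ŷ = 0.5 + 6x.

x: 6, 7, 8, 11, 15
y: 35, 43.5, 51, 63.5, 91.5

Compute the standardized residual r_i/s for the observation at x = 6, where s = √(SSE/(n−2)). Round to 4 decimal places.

x=6: ŷ = 0.5 + 6·6 = 36.5; r = 35 − 36.5 = -1.5
x=7: ŷ = 0.5 + 6·7 = 42.5; r = 43.5 − 42.5 = 1
x=8: ŷ = 0.5 + 6·8 = 48.5; r = 51 − 48.5 = 2.5
x=11: ŷ = 0.5 + 6·11 = 66.5; r = 63.5 − 66.5 = -3
x=15: ŷ = 0.5 + 6·15 = 90.5; r = 91.5 − 90.5 = 1
SSE = 2.25 + 1 + 6.25 + 9 + 1 = 19.5
s = √(19.5/3) = 2.54951
r/s = -1.5 / 2.54951 = -0.5883

-0.5883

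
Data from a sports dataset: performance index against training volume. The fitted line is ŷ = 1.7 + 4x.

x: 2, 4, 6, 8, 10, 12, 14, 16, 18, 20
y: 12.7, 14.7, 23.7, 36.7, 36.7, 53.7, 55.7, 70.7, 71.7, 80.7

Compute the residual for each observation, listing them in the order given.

x=2: ŷ = 1.7 + 4·2 = 9.7; r = 12.7 − 9.7 = 3
x=4: ŷ = 1.7 + 4·4 = 17.7; r = 14.7 − 17.7 = -3
x=6: ŷ = 1.7 + 4·6 = 25.7; r = 23.7 − 25.7 = -2
x=8: ŷ = 1.7 + 4·8 = 33.7; r = 36.7 − 33.7 = 3
x=10: ŷ = 1.7 + 4·10 = 41.7; r = 36.7 − 41.7 = -5
x=12: ŷ = 1.7 + 4·12 = 49.7; r = 53.7 − 49.7 = 4
x=14: ŷ = 1.7 + 4·14 = 57.7; r = 55.7 − 57.7 = -2
x=16: ŷ = 1.7 + 4·16 = 65.7; r = 70.7 − 65.7 = 5
x=18: ŷ = 1.7 + 4·18 = 73.7; r = 71.7 − 73.7 = -2
x=20: ŷ = 1.7 + 4·20 = 81.7; r = 80.7 − 81.7 = -1

3, -3, -2, 3, -5, 4, -2, 5, -2, -1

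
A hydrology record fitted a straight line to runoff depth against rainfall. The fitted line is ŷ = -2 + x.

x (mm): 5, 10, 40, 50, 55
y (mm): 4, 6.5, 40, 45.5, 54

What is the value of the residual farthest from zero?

r = -2.5

x=5: ŷ = -2 + 5 = 3; r = 4 − 3 = 1
x=10: ŷ = -2 + 10 = 8; r = 6.5 − 8 = -1.5
x=40: ŷ = -2 + 40 = 38; r = 40 − 38 = 2
x=50: ŷ = -2 + 50 = 48; r = 45.5 − 48 = -2.5
x=55: ŷ = -2 + 55 = 53; r = 54 − 53 = 1
Largest |r| is 2.5 at x = 50, residual -2.5.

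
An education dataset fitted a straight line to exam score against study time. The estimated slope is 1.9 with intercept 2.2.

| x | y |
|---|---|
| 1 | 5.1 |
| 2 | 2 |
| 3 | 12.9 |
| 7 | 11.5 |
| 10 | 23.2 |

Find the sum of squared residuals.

SSE = 62

x=1: ŷ = 2.2 + 1.9·1 = 4.1; r = 5.1 − 4.1 = 1
x=2: ŷ = 2.2 + 1.9·2 = 6; r = 2 − 6 = -4
x=3: ŷ = 2.2 + 1.9·3 = 7.9; r = 12.9 − 7.9 = 5
x=7: ŷ = 2.2 + 1.9·7 = 15.5; r = 11.5 − 15.5 = -4
x=10: ŷ = 2.2 + 1.9·10 = 21.2; r = 23.2 − 21.2 = 2
SSE = 1 + 16 + 25 + 16 + 4 = 62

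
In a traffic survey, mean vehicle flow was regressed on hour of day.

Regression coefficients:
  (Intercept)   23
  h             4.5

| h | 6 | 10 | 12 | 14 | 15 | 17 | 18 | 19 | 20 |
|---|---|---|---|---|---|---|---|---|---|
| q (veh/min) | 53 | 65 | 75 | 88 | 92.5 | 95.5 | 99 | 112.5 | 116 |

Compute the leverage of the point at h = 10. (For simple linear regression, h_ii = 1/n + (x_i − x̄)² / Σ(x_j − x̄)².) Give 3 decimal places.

h̄ = (6 + 10 + 12 + 14 + 15 + 17 + 18 + 19 + 20)/9 = 14.5556
Σ(h − h̄)² = 73.1975 + 20.7531 + 6.53086 + 0.308642 + 0.197531 + 5.97531 + 11.8642 + 19.7531 + 29.642 = 168.222
h = 1/9 + (-4.55556)²/168.222 = 0.111111 + 0.123367 = 0.234

h = 0.234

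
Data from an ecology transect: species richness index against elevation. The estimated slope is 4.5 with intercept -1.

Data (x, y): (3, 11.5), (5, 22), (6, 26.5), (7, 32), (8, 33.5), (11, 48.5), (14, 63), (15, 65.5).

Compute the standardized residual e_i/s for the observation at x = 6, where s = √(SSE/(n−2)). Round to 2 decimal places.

x=3: ŷ = -1 + 4.5·3 = 12.5; e = 11.5 − 12.5 = -1
x=5: ŷ = -1 + 4.5·5 = 21.5; e = 22 − 21.5 = 0.5
x=6: ŷ = -1 + 4.5·6 = 26; e = 26.5 − 26 = 0.5
x=7: ŷ = -1 + 4.5·7 = 30.5; e = 32 − 30.5 = 1.5
x=8: ŷ = -1 + 4.5·8 = 35; e = 33.5 − 35 = -1.5
x=11: ŷ = -1 + 4.5·11 = 48.5; e = 48.5 − 48.5 = 0
x=14: ŷ = -1 + 4.5·14 = 62; e = 63 − 62 = 1
x=15: ŷ = -1 + 4.5·15 = 66.5; e = 65.5 − 66.5 = -1
SSE = 1 + 0.25 + 0.25 + 2.25 + 2.25 + 0 + 1 + 1 = 8
s = √(8/6) = 1.1547
e/s = 0.5 / 1.1547 = 0.43

0.43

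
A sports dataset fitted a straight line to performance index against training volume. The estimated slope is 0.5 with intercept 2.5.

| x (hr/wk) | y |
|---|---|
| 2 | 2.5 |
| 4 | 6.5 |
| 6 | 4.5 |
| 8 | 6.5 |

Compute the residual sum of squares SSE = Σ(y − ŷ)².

SSE = 6

x=2: ŷ = 2.5 + 0.5·2 = 3.5; r = 2.5 − 3.5 = -1
x=4: ŷ = 2.5 + 0.5·4 = 4.5; r = 6.5 − 4.5 = 2
x=6: ŷ = 2.5 + 0.5·6 = 5.5; r = 4.5 − 5.5 = -1
x=8: ŷ = 2.5 + 0.5·8 = 6.5; r = 6.5 − 6.5 = 0
SSE = 1 + 4 + 1 + 0 = 6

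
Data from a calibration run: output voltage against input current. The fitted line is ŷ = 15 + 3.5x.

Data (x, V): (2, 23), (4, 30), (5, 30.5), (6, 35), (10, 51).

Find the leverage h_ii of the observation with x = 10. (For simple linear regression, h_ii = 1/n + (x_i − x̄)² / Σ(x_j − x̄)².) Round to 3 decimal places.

h = 0.801

x̄ = (2 + 4 + 5 + 6 + 10)/5 = 5.4
Σ(x − x̄)² = 11.56 + 1.96 + 0.16 + 0.36 + 21.16 = 35.2
h = 1/5 + (4.6)²/35.2 = 0.2 + 0.601136 = 0.801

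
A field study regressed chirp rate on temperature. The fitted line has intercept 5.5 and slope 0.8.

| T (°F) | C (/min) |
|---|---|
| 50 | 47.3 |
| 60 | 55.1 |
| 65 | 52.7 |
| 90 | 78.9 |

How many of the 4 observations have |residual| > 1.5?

T=50: Ĉ = 5.5 + 0.8·50 = 45.5; e = 47.3 − 45.5 = 1.8
T=60: Ĉ = 5.5 + 0.8·60 = 53.5; e = 55.1 − 53.5 = 1.6
T=65: Ĉ = 5.5 + 0.8·65 = 57.5; e = 52.7 − 57.5 = -4.8
T=90: Ĉ = 5.5 + 0.8·90 = 77.5; e = 78.9 − 77.5 = 1.4
|e| > 1.5: T=50 (|e|=1.8), T=60 (|e|=1.6), T=65 (|e|=4.8) → 3

3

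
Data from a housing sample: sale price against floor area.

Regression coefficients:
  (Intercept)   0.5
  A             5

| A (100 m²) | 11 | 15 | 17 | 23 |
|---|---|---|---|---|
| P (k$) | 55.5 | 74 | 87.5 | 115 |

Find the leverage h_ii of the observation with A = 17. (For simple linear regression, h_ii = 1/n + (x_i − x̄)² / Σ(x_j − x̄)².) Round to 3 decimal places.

h = 0.253

Ā = (11 + 15 + 17 + 23)/4 = 16.5
Σ(A − Ā)² = 30.25 + 2.25 + 0.25 + 42.25 = 75
h = 1/4 + (0.5)²/75 = 0.25 + 0.00333333 = 0.253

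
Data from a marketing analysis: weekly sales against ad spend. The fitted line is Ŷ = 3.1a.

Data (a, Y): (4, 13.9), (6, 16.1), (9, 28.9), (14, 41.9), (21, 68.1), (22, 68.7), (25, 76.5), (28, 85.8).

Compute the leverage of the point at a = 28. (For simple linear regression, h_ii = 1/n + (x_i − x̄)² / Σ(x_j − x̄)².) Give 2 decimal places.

h = 0.37

ā = (4 + 6 + 9 + 14 + 21 + 22 + 25 + 28)/8 = 16.125
Σ(a − ā)² = 147.016 + 102.516 + 50.7656 + 4.51562 + 23.7656 + 34.5156 + 78.7656 + 141.016 = 582.875
h = 1/8 + (11.875)²/582.875 = 0.125 + 0.241931 = 0.37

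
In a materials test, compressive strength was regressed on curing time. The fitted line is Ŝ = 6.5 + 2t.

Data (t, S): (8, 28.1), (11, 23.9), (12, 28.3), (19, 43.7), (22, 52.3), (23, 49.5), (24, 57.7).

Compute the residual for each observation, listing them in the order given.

t=8: Ŝ = 6.5 + 2·8 = 22.5; e = 28.1 − 22.5 = 5.6
t=11: Ŝ = 6.5 + 2·11 = 28.5; e = 23.9 − 28.5 = -4.6
t=12: Ŝ = 6.5 + 2·12 = 30.5; e = 28.3 − 30.5 = -2.2
t=19: Ŝ = 6.5 + 2·19 = 44.5; e = 43.7 − 44.5 = -0.8
t=22: Ŝ = 6.5 + 2·22 = 50.5; e = 52.3 − 50.5 = 1.8
t=23: Ŝ = 6.5 + 2·23 = 52.5; e = 49.5 − 52.5 = -3
t=24: Ŝ = 6.5 + 2·24 = 54.5; e = 57.7 − 54.5 = 3.2

5.6, -4.6, -2.2, -0.8, 1.8, -3, 3.2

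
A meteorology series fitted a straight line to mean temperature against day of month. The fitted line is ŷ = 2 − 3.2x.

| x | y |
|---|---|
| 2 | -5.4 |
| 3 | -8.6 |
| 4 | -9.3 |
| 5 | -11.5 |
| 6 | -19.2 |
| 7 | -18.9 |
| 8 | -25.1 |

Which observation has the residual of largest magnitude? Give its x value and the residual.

x=2: ŷ = 2 − 3.2·2 = -4.4; e = -5.4 − (-4.4) = -1
x=3: ŷ = 2 − 3.2·3 = -7.6; e = -8.6 − (-7.6) = -1
x=4: ŷ = 2 − 3.2·4 = -10.8; e = -9.3 − (-10.8) = 1.5
x=5: ŷ = 2 − 3.2·5 = -14; e = -11.5 − (-14) = 2.5
x=6: ŷ = 2 − 3.2·6 = -17.2; e = -19.2 − (-17.2) = -2
x=7: ŷ = 2 − 3.2·7 = -20.4; e = -18.9 − (-20.4) = 1.5
x=8: ŷ = 2 − 3.2·8 = -23.6; e = -25.1 − (-23.6) = -1.5
Largest |e| is 2.5 at x = 5, residual 2.5.

x = 5, e = 2.5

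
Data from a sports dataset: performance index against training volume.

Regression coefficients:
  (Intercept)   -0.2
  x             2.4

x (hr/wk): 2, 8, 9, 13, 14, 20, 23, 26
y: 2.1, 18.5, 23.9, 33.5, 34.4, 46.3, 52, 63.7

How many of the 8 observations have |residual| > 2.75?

1

x=2: ŷ = -0.2 + 2.4·2 = 4.6; e = 2.1 − 4.6 = -2.5
x=8: ŷ = -0.2 + 2.4·8 = 19; e = 18.5 − 19 = -0.5
x=9: ŷ = -0.2 + 2.4·9 = 21.4; e = 23.9 − 21.4 = 2.5
x=13: ŷ = -0.2 + 2.4·13 = 31; e = 33.5 − 31 = 2.5
x=14: ŷ = -0.2 + 2.4·14 = 33.4; e = 34.4 − 33.4 = 1
x=20: ŷ = -0.2 + 2.4·20 = 47.8; e = 46.3 − 47.8 = -1.5
x=23: ŷ = -0.2 + 2.4·23 = 55; e = 52 − 55 = -3
x=26: ŷ = -0.2 + 2.4·26 = 62.2; e = 63.7 − 62.2 = 1.5
|e| > 2.75: x=23 (|e|=3) → 1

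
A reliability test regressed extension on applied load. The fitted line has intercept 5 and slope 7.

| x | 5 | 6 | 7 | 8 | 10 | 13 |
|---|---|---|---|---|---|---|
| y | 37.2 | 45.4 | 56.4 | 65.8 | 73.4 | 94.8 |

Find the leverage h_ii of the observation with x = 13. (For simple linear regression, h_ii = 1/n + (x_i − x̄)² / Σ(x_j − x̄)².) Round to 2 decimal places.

h = 0.71

x̄ = (5 + 6 + 7 + 8 + 10 + 13)/6 = 8.16667
Σ(x − x̄)² = 10.0278 + 4.69444 + 1.36111 + 0.0277778 + 3.36111 + 23.3611 = 42.8333
h = 1/6 + (4.83333)²/42.8333 = 0.166667 + 0.545396 = 0.71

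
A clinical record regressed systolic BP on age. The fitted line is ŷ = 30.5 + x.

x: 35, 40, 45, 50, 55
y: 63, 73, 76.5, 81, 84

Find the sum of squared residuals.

x=35: ŷ = 30.5 + 35 = 65.5; e = 63 − 65.5 = -2.5
x=40: ŷ = 30.5 + 40 = 70.5; e = 73 − 70.5 = 2.5
x=45: ŷ = 30.5 + 45 = 75.5; e = 76.5 − 75.5 = 1
x=50: ŷ = 30.5 + 50 = 80.5; e = 81 − 80.5 = 0.5
x=55: ŷ = 30.5 + 55 = 85.5; e = 84 − 85.5 = -1.5
SSE = 6.25 + 6.25 + 1 + 0.25 + 2.25 = 16

SSE = 16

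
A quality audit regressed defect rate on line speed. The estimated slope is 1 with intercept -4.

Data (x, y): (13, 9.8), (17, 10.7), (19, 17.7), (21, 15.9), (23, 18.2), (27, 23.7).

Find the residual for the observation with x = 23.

ŷ = -4 + 23 = 19
e = 18.2 − 19 = -0.8

e = -0.8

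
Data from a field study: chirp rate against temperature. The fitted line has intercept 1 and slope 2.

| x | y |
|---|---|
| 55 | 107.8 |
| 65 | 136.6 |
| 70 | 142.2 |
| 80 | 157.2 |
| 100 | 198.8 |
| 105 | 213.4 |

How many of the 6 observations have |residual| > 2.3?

4

x=55: ŷ = 1 + 2·55 = 111; e = 107.8 − 111 = -3.2
x=65: ŷ = 1 + 2·65 = 131; e = 136.6 − 131 = 5.6
x=70: ŷ = 1 + 2·70 = 141; e = 142.2 − 141 = 1.2
x=80: ŷ = 1 + 2·80 = 161; e = 157.2 − 161 = -3.8
x=100: ŷ = 1 + 2·100 = 201; e = 198.8 − 201 = -2.2
x=105: ŷ = 1 + 2·105 = 211; e = 213.4 − 211 = 2.4
|e| > 2.3: x=55 (|e|=3.2), x=65 (|e|=5.6), x=80 (|e|=3.8), x=105 (|e|=2.4) → 4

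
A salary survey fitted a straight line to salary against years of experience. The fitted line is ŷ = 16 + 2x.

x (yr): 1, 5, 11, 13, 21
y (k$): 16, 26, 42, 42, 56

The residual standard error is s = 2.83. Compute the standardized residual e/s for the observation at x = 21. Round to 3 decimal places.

-0.707

ŷ = 16 + 2·21 = 58
e = 56 − 58 = -2
e/s = -2 / 2.83 = -0.707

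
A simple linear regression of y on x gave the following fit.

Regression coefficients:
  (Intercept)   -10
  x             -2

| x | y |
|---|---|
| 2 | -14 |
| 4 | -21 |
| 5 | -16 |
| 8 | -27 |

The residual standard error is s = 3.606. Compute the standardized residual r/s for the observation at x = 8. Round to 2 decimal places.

-0.28

ŷ = -10 − 2·8 = -26
r = -27 − (-26) = -1
r/s = -1 / 3.606 = -0.28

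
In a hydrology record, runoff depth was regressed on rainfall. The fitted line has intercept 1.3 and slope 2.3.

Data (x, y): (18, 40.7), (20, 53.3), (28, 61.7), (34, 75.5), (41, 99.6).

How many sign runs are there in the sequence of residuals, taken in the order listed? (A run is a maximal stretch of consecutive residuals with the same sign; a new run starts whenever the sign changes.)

4 runs

x=18: ŷ = 1.3 + 2.3·18 = 42.7; e = 40.7 − 42.7 = -2
x=20: ŷ = 1.3 + 2.3·20 = 47.3; e = 53.3 − 47.3 = 6
x=28: ŷ = 1.3 + 2.3·28 = 65.7; e = 61.7 − 65.7 = -4
x=34: ŷ = 1.3 + 2.3·34 = 79.5; e = 75.5 − 79.5 = -4
x=41: ŷ = 1.3 + 2.3·41 = 95.6; e = 99.6 − 95.6 = 4
Signs: − + − − +
Runs: −×1, +×1, −×2, +×1 → 4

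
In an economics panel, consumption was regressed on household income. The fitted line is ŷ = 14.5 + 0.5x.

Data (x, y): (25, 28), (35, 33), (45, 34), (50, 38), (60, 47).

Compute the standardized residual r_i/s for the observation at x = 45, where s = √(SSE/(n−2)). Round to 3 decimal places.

x=25: ŷ = 14.5 + 0.5·25 = 27; r = 28 − 27 = 1
x=35: ŷ = 14.5 + 0.5·35 = 32; r = 33 − 32 = 1
x=45: ŷ = 14.5 + 0.5·45 = 37; r = 34 − 37 = -3
x=50: ŷ = 14.5 + 0.5·50 = 39.5; r = 38 − 39.5 = -1.5
x=60: ŷ = 14.5 + 0.5·60 = 44.5; r = 47 − 44.5 = 2.5
SSE = 1 + 1 + 9 + 2.25 + 6.25 = 19.5
s = √(19.5/3) = 2.54951
r/s = -3 / 2.54951 = -1.177

-1.177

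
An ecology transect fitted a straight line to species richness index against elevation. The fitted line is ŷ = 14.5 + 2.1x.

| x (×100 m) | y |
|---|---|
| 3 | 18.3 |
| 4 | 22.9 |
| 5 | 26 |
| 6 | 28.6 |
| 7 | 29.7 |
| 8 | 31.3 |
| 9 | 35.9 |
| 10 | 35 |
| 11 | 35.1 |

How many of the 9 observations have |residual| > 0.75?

5

x=3: ŷ = 14.5 + 2.1·3 = 20.8; r = 18.3 − 20.8 = -2.5
x=4: ŷ = 14.5 + 2.1·4 = 22.9; r = 22.9 − 22.9 = 0
x=5: ŷ = 14.5 + 2.1·5 = 25; r = 26 − 25 = 1
x=6: ŷ = 14.5 + 2.1·6 = 27.1; r = 28.6 − 27.1 = 1.5
x=7: ŷ = 14.5 + 2.1·7 = 29.2; r = 29.7 − 29.2 = 0.5
x=8: ŷ = 14.5 + 2.1·8 = 31.3; r = 31.3 − 31.3 = 0
x=9: ŷ = 14.5 + 2.1·9 = 33.4; r = 35.9 − 33.4 = 2.5
x=10: ŷ = 14.5 + 2.1·10 = 35.5; r = 35 − 35.5 = -0.5
x=11: ŷ = 14.5 + 2.1·11 = 37.6; r = 35.1 − 37.6 = -2.5
|r| > 0.75: x=3 (|r|=2.5), x=5 (|r|=1), x=6 (|r|=1.5), x=9 (|r|=2.5), x=11 (|r|=2.5) → 5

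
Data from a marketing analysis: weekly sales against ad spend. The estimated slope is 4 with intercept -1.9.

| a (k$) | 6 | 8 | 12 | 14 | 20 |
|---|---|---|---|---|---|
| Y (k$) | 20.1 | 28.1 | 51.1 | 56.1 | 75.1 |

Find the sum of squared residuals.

SSE = 46

a=6: Ŷ = -1.9 + 4·6 = 22.1; r = 20.1 − 22.1 = -2
a=8: Ŷ = -1.9 + 4·8 = 30.1; r = 28.1 − 30.1 = -2
a=12: Ŷ = -1.9 + 4·12 = 46.1; r = 51.1 − 46.1 = 5
a=14: Ŷ = -1.9 + 4·14 = 54.1; r = 56.1 − 54.1 = 2
a=20: Ŷ = -1.9 + 4·20 = 78.1; r = 75.1 − 78.1 = -3
SSE = 4 + 4 + 25 + 4 + 9 = 46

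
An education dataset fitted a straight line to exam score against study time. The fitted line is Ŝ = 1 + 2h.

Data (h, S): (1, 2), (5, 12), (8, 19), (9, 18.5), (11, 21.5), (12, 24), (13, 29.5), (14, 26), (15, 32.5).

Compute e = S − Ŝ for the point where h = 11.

e = -1.5

Ŝ = 1 + 2·11 = 23
e = 21.5 − 23 = -1.5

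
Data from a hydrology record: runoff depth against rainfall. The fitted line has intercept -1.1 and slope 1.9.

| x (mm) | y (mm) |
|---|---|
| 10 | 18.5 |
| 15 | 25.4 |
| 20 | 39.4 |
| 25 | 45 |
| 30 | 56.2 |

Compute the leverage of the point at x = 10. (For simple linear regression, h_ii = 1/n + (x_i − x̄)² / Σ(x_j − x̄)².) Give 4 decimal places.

x̄ = (10 + 15 + 20 + 25 + 30)/5 = 20
Σ(x − x̄)² = 100 + 25 + 0 + 25 + 100 = 250
h = 1/5 + (-10)²/250 = 0.2 + 0.4 = 0.6000

h = 0.6000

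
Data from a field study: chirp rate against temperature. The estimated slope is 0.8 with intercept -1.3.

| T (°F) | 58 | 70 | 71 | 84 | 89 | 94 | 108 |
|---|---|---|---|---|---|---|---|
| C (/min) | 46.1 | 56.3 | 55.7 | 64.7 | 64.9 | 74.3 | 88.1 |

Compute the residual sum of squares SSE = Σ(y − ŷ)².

SSE = 39.2

T=58: Ĉ = -1.3 + 0.8·58 = 45.1; e = 46.1 − 45.1 = 1
T=70: Ĉ = -1.3 + 0.8·70 = 54.7; e = 56.3 − 54.7 = 1.6
T=71: Ĉ = -1.3 + 0.8·71 = 55.5; e = 55.7 − 55.5 = 0.2
T=84: Ĉ = -1.3 + 0.8·84 = 65.9; e = 64.7 − 65.9 = -1.2
T=89: Ĉ = -1.3 + 0.8·89 = 69.9; e = 64.9 − 69.9 = -5
T=94: Ĉ = -1.3 + 0.8·94 = 73.9; e = 74.3 − 73.9 = 0.4
T=108: Ĉ = -1.3 + 0.8·108 = 85.1; e = 88.1 − 85.1 = 3
SSE = 1 + 2.56 + 0.04 + 1.44 + 25 + 0.16 + 9 = 39.2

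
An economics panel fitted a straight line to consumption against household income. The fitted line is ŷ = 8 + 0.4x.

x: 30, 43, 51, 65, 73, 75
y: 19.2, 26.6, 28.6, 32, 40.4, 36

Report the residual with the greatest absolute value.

x=30: ŷ = 8 + 0.4·30 = 20; r = 19.2 − 20 = -0.8
x=43: ŷ = 8 + 0.4·43 = 25.2; r = 26.6 − 25.2 = 1.4
x=51: ŷ = 8 + 0.4·51 = 28.4; r = 28.6 − 28.4 = 0.2
x=65: ŷ = 8 + 0.4·65 = 34; r = 32 − 34 = -2
x=73: ŷ = 8 + 0.4·73 = 37.2; r = 40.4 − 37.2 = 3.2
x=75: ŷ = 8 + 0.4·75 = 38; r = 36 − 38 = -2
Largest |r| is 3.2 at x = 73, residual 3.2.

r = 3.2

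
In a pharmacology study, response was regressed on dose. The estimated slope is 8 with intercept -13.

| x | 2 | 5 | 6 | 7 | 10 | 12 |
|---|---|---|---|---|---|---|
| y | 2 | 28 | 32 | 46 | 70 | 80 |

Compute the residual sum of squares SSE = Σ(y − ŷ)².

x=2: ŷ = -13 + 8·2 = 3; e = 2 − 3 = -1
x=5: ŷ = -13 + 8·5 = 27; e = 28 − 27 = 1
x=6: ŷ = -13 + 8·6 = 35; e = 32 − 35 = -3
x=7: ŷ = -13 + 8·7 = 43; e = 46 − 43 = 3
x=10: ŷ = -13 + 8·10 = 67; e = 70 − 67 = 3
x=12: ŷ = -13 + 8·12 = 83; e = 80 − 83 = -3
SSE = 1 + 1 + 9 + 9 + 9 + 9 = 38

SSE = 38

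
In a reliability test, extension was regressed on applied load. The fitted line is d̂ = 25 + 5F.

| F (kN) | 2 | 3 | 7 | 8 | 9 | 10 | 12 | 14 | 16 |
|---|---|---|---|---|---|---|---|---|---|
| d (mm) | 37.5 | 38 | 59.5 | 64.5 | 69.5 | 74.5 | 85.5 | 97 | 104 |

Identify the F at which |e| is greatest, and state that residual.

F=2: d̂ = 25 + 5·2 = 35; e = 37.5 − 35 = 2.5
F=3: d̂ = 25 + 5·3 = 40; e = 38 − 40 = -2
F=7: d̂ = 25 + 5·7 = 60; e = 59.5 − 60 = -0.5
F=8: d̂ = 25 + 5·8 = 65; e = 64.5 − 65 = -0.5
F=9: d̂ = 25 + 5·9 = 70; e = 69.5 − 70 = -0.5
F=10: d̂ = 25 + 5·10 = 75; e = 74.5 − 75 = -0.5
F=12: d̂ = 25 + 5·12 = 85; e = 85.5 − 85 = 0.5
F=14: d̂ = 25 + 5·14 = 95; e = 97 − 95 = 2
F=16: d̂ = 25 + 5·16 = 105; e = 104 − 105 = -1
Largest |e| is 2.5 at F = 2, residual 2.5.

F = 2, e = 2.5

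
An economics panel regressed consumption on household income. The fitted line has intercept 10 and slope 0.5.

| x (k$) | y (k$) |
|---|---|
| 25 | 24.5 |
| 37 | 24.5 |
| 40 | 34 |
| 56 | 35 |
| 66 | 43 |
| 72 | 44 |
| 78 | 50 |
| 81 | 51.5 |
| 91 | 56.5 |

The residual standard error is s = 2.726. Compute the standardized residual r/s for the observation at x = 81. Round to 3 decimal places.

ŷ = 10 + 0.5·81 = 50.5
r = 51.5 − 50.5 = 1
r/s = 1 / 2.726 = 0.367

0.367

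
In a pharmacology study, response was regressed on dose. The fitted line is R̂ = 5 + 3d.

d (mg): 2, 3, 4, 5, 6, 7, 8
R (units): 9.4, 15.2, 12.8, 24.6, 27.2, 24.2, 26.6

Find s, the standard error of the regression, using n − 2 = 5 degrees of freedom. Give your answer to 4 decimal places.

s = 3.7267

d=2: R̂ = 5 + 3·2 = 11; e = 9.4 − 11 = -1.6
d=3: R̂ = 5 + 3·3 = 14; e = 15.2 − 14 = 1.2
d=4: R̂ = 5 + 3·4 = 17; e = 12.8 − 17 = -4.2
d=5: R̂ = 5 + 3·5 = 20; e = 24.6 − 20 = 4.6
d=6: R̂ = 5 + 3·6 = 23; e = 27.2 − 23 = 4.2
d=7: R̂ = 5 + 3·7 = 26; e = 24.2 − 26 = -1.8
d=8: R̂ = 5 + 3·8 = 29; e = 26.6 − 29 = -2.4
SSE = 2.56 + 1.44 + 17.64 + 21.16 + 17.64 + 3.24 + 5.76 = 69.44
s = √(69.44/5) = √13.888 ≈ 3.7267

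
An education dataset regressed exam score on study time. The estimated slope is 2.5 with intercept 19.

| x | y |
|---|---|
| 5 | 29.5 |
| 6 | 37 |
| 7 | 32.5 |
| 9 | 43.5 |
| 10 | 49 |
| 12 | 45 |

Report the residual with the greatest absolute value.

x=5: ŷ = 19 + 2.5·5 = 31.5; r = 29.5 − 31.5 = -2
x=6: ŷ = 19 + 2.5·6 = 34; r = 37 − 34 = 3
x=7: ŷ = 19 + 2.5·7 = 36.5; r = 32.5 − 36.5 = -4
x=9: ŷ = 19 + 2.5·9 = 41.5; r = 43.5 − 41.5 = 2
x=10: ŷ = 19 + 2.5·10 = 44; r = 49 − 44 = 5
x=12: ŷ = 19 + 2.5·12 = 49; r = 45 − 49 = -4
Largest |r| is 5 at x = 10, residual 5.

r = 5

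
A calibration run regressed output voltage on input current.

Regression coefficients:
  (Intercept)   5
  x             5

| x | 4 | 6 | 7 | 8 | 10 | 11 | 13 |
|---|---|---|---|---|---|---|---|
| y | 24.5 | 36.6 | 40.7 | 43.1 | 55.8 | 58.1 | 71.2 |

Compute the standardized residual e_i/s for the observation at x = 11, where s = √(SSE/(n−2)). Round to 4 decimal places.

-1.1969

x=4: ŷ = 5 + 5·4 = 25; e = 24.5 − 25 = -0.5
x=6: ŷ = 5 + 5·6 = 35; e = 36.6 − 35 = 1.6
x=7: ŷ = 5 + 5·7 = 40; e = 40.7 − 40 = 0.7
x=8: ŷ = 5 + 5·8 = 45; e = 43.1 − 45 = -1.9
x=10: ŷ = 5 + 5·10 = 55; e = 55.8 − 55 = 0.8
x=11: ŷ = 5 + 5·11 = 60; e = 58.1 − 60 = -1.9
x=13: ŷ = 5 + 5·13 = 70; e = 71.2 − 70 = 1.2
SSE = 0.25 + 2.56 + 0.49 + 3.61 + 0.64 + 3.61 + 1.44 = 12.6
s = √(12.6/5) = 1.58745
e/s = -1.9 / 1.58745 = -1.1969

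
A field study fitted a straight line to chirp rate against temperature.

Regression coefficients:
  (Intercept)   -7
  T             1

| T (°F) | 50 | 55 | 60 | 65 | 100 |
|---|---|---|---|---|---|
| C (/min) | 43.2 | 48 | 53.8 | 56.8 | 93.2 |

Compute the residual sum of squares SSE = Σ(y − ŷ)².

SSE = 2.16

T=50: Ĉ = -7 + 50 = 43; r = 43.2 − 43 = 0.2
T=55: Ĉ = -7 + 55 = 48; r = 48 − 48 = 0
T=60: Ĉ = -7 + 60 = 53; r = 53.8 − 53 = 0.8
T=65: Ĉ = -7 + 65 = 58; r = 56.8 − 58 = -1.2
T=100: Ĉ = -7 + 100 = 93; r = 93.2 − 93 = 0.2
SSE = 0.04 + 0 + 0.64 + 1.44 + 0.04 = 2.16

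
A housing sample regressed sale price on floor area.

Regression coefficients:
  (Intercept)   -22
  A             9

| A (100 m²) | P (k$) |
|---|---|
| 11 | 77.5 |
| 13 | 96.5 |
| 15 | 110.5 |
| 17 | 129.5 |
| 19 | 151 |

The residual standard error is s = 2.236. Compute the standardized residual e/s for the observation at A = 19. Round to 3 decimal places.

0.894

ŷ = -22 + 9·19 = 149
e = 151 − 149 = 2
e/s = 2 / 2.236 = 0.894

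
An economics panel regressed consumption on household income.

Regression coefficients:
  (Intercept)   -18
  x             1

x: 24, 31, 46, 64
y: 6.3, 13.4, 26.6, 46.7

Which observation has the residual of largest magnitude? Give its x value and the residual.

x=24: ŷ = -18 + 24 = 6; r = 6.3 − 6 = 0.3
x=31: ŷ = -18 + 31 = 13; r = 13.4 − 13 = 0.4
x=46: ŷ = -18 + 46 = 28; r = 26.6 − 28 = -1.4
x=64: ŷ = -18 + 64 = 46; r = 46.7 − 46 = 0.7
Largest |r| is 1.4 at x = 46, residual -1.4.

x = 46, r = -1.4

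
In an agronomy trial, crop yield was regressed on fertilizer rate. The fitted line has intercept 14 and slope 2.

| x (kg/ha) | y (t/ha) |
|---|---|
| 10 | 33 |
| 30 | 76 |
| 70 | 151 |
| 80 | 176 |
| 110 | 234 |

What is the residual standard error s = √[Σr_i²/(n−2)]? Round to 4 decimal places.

x=10: ŷ = 14 + 2·10 = 34; r = 33 − 34 = -1
x=30: ŷ = 14 + 2·30 = 74; r = 76 − 74 = 2
x=70: ŷ = 14 + 2·70 = 154; r = 151 − 154 = -3
x=80: ŷ = 14 + 2·80 = 174; r = 176 − 174 = 2
x=110: ŷ = 14 + 2·110 = 234; r = 234 − 234 = 0
SSE = 1 + 4 + 9 + 4 + 0 = 18
s = √(18/3) = √6 ≈ 2.4495

s = 2.4495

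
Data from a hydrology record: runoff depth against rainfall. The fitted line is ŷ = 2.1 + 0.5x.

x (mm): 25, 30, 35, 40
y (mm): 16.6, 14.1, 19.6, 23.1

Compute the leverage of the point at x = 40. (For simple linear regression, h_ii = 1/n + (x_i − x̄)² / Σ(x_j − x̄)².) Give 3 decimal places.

x̄ = (25 + 30 + 35 + 40)/4 = 32.5
Σ(x − x̄)² = 56.25 + 6.25 + 6.25 + 56.25 = 125
h = 1/4 + (7.5)²/125 = 0.25 + 0.45 = 0.700

h = 0.700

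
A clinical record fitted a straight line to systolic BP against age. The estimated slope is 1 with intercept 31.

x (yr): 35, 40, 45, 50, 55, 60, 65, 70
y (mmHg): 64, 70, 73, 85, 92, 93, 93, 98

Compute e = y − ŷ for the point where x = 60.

e = 2

ŷ = 31 + 60 = 91
e = 93 − 91 = 2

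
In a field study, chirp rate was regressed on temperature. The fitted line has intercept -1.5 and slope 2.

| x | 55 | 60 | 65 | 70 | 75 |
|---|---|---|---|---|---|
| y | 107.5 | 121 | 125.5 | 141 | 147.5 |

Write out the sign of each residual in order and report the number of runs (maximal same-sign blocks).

x=55: ŷ = -1.5 + 2·55 = 108.5; r = 107.5 − 108.5 = -1
x=60: ŷ = -1.5 + 2·60 = 118.5; r = 121 − 118.5 = 2.5
x=65: ŷ = -1.5 + 2·65 = 128.5; r = 125.5 − 128.5 = -3
x=70: ŷ = -1.5 + 2·70 = 138.5; r = 141 − 138.5 = 2.5
x=75: ŷ = -1.5 + 2·75 = 148.5; r = 147.5 − 148.5 = -1
Signs: − + − + −
Runs: −×1, +×1, −×1, +×1, −×1 → 5

5 runs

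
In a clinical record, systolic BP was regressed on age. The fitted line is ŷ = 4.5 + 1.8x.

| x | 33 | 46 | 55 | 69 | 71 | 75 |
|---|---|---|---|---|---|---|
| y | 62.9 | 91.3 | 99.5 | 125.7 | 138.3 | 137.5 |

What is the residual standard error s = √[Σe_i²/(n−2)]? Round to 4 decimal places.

x=33: ŷ = 4.5 + 1.8·33 = 63.9; e = 62.9 − 63.9 = -1
x=46: ŷ = 4.5 + 1.8·46 = 87.3; e = 91.3 − 87.3 = 4
x=55: ŷ = 4.5 + 1.8·55 = 103.5; e = 99.5 − 103.5 = -4
x=69: ŷ = 4.5 + 1.8·69 = 128.7; e = 125.7 − 128.7 = -3
x=71: ŷ = 4.5 + 1.8·71 = 132.3; e = 138.3 − 132.3 = 6
x=75: ŷ = 4.5 + 1.8·75 = 139.5; e = 137.5 − 139.5 = -2
SSE = 1 + 16 + 16 + 9 + 36 + 4 = 82
s = √(82/4) = √20.5 ≈ 4.5277

s = 4.5277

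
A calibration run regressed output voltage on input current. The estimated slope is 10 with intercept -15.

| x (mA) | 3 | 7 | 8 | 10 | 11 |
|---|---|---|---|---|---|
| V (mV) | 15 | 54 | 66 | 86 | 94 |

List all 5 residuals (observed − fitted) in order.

x=3: V̂ = -15 + 10·3 = 15; e = 15 − 15 = 0
x=7: V̂ = -15 + 10·7 = 55; e = 54 − 55 = -1
x=8: V̂ = -15 + 10·8 = 65; e = 66 − 65 = 1
x=10: V̂ = -15 + 10·10 = 85; e = 86 − 85 = 1
x=11: V̂ = -15 + 10·11 = 95; e = 94 − 95 = -1

0, -1, 1, 1, -1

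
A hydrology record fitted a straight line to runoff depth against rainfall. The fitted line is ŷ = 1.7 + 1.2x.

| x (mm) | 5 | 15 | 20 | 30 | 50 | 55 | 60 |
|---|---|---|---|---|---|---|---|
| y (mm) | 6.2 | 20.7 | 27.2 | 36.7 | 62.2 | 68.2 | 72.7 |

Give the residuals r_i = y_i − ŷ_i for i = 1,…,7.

-1.5, 1, 1.5, -1, 0.5, 0.5, -1

x=5: ŷ = 1.7 + 1.2·5 = 7.7; r = 6.2 − 7.7 = -1.5
x=15: ŷ = 1.7 + 1.2·15 = 19.7; r = 20.7 − 19.7 = 1
x=20: ŷ = 1.7 + 1.2·20 = 25.7; r = 27.2 − 25.7 = 1.5
x=30: ŷ = 1.7 + 1.2·30 = 37.7; r = 36.7 − 37.7 = -1
x=50: ŷ = 1.7 + 1.2·50 = 61.7; r = 62.2 − 61.7 = 0.5
x=55: ŷ = 1.7 + 1.2·55 = 67.7; r = 68.2 − 67.7 = 0.5
x=60: ŷ = 1.7 + 1.2·60 = 73.7; r = 72.7 − 73.7 = -1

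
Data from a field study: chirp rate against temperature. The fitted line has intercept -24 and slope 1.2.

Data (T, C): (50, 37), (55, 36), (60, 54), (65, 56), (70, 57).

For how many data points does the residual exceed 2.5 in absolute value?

3

T=50: Ĉ = -24 + 1.2·50 = 36; r = 37 − 36 = 1
T=55: Ĉ = -24 + 1.2·55 = 42; r = 36 − 42 = -6
T=60: Ĉ = -24 + 1.2·60 = 48; r = 54 − 48 = 6
T=65: Ĉ = -24 + 1.2·65 = 54; r = 56 − 54 = 2
T=70: Ĉ = -24 + 1.2·70 = 60; r = 57 − 60 = -3
|r| > 2.5: T=55 (|r|=6), T=60 (|r|=6), T=70 (|r|=3) → 3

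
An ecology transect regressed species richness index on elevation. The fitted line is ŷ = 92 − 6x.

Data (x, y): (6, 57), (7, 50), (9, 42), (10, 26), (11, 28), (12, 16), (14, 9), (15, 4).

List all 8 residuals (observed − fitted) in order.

1, 0, 4, -6, 2, -4, 1, 2

x=6: ŷ = 92 − 6·6 = 56; e = 57 − 56 = 1
x=7: ŷ = 92 − 6·7 = 50; e = 50 − 50 = 0
x=9: ŷ = 92 − 6·9 = 38; e = 42 − 38 = 4
x=10: ŷ = 92 − 6·10 = 32; e = 26 − 32 = -6
x=11: ŷ = 92 − 6·11 = 26; e = 28 − 26 = 2
x=12: ŷ = 92 − 6·12 = 20; e = 16 − 20 = -4
x=14: ŷ = 92 − 6·14 = 8; e = 9 − 8 = 1
x=15: ŷ = 92 − 6·15 = 2; e = 4 − 2 = 2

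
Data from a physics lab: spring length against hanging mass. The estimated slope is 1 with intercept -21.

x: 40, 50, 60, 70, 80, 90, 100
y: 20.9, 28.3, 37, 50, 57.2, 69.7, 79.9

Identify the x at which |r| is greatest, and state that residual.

x=40: ŷ = -21 + 40 = 19; r = 20.9 − 19 = 1.9
x=50: ŷ = -21 + 50 = 29; r = 28.3 − 29 = -0.7
x=60: ŷ = -21 + 60 = 39; r = 37 − 39 = -2
x=70: ŷ = -21 + 70 = 49; r = 50 − 49 = 1
x=80: ŷ = -21 + 80 = 59; r = 57.2 − 59 = -1.8
x=90: ŷ = -21 + 90 = 69; r = 69.7 − 69 = 0.7
x=100: ŷ = -21 + 100 = 79; r = 79.9 − 79 = 0.9
Largest |r| is 2 at x = 60, residual -2.

x = 60, r = -2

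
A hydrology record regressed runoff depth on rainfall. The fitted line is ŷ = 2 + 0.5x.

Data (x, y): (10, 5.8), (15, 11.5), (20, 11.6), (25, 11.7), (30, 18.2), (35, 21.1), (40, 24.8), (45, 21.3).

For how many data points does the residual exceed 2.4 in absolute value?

3

x=10: ŷ = 2 + 0.5·10 = 7; e = 5.8 − 7 = -1.2
x=15: ŷ = 2 + 0.5·15 = 9.5; e = 11.5 − 9.5 = 2
x=20: ŷ = 2 + 0.5·20 = 12; e = 11.6 − 12 = -0.4
x=25: ŷ = 2 + 0.5·25 = 14.5; e = 11.7 − 14.5 = -2.8
x=30: ŷ = 2 + 0.5·30 = 17; e = 18.2 − 17 = 1.2
x=35: ŷ = 2 + 0.5·35 = 19.5; e = 21.1 − 19.5 = 1.6
x=40: ŷ = 2 + 0.5·40 = 22; e = 24.8 − 22 = 2.8
x=45: ŷ = 2 + 0.5·45 = 24.5; e = 21.3 − 24.5 = -3.2
|e| > 2.4: x=25 (|e|=2.8), x=40 (|e|=2.8), x=45 (|e|=3.2) → 3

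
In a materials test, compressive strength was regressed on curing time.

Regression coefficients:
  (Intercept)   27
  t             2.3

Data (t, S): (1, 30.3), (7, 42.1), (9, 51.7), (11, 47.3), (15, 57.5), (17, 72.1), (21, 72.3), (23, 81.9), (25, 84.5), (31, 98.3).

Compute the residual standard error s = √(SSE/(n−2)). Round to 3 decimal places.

t=1: Ŝ = 27 + 2.3·1 = 29.3; e = 30.3 − 29.3 = 1
t=7: Ŝ = 27 + 2.3·7 = 43.1; e = 42.1 − 43.1 = -1
t=9: Ŝ = 27 + 2.3·9 = 47.7; e = 51.7 − 47.7 = 4
t=11: Ŝ = 27 + 2.3·11 = 52.3; e = 47.3 − 52.3 = -5
t=15: Ŝ = 27 + 2.3·15 = 61.5; e = 57.5 − 61.5 = -4
t=17: Ŝ = 27 + 2.3·17 = 66.1; e = 72.1 − 66.1 = 6
t=21: Ŝ = 27 + 2.3·21 = 75.3; e = 72.3 − 75.3 = -3
t=23: Ŝ = 27 + 2.3·23 = 79.9; e = 81.9 − 79.9 = 2
t=25: Ŝ = 27 + 2.3·25 = 84.5; e = 84.5 − 84.5 = 0
t=31: Ŝ = 27 + 2.3·31 = 98.3; e = 98.3 − 98.3 = 0
SSE = 1 + 1 + 16 + 25 + 16 + 36 + 9 + 4 + 0 + 0 = 108
s = √(108/8) = √13.5 ≈ 3.674

s = 3.674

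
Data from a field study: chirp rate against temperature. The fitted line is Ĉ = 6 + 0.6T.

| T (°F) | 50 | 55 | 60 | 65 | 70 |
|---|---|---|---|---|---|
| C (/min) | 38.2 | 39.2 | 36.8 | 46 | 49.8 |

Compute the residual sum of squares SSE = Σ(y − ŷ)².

T=50: Ĉ = 6 + 0.6·50 = 36; e = 38.2 − 36 = 2.2
T=55: Ĉ = 6 + 0.6·55 = 39; e = 39.2 − 39 = 0.2
T=60: Ĉ = 6 + 0.6·60 = 42; e = 36.8 − 42 = -5.2
T=65: Ĉ = 6 + 0.6·65 = 45; e = 46 − 45 = 1
T=70: Ĉ = 6 + 0.6·70 = 48; e = 49.8 − 48 = 1.8
SSE = 4.84 + 0.04 + 27.04 + 1 + 3.24 = 36.16

SSE = 36.16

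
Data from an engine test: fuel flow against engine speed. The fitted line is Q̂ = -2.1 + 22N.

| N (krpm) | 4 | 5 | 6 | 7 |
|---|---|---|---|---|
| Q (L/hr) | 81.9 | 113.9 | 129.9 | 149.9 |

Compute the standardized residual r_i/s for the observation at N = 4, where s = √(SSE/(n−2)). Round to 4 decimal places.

-0.7559

N=4: Q̂ = -2.1 + 22·4 = 85.9; r = 81.9 − 85.9 = -4
N=5: Q̂ = -2.1 + 22·5 = 107.9; r = 113.9 − 107.9 = 6
N=6: Q̂ = -2.1 + 22·6 = 129.9; r = 129.9 − 129.9 = 0
N=7: Q̂ = -2.1 + 22·7 = 151.9; r = 149.9 − 151.9 = -2
SSE = 16 + 36 + 0 + 4 = 56
s = √(56/2) = 5.2915
r/s = -4 / 5.2915 = -0.7559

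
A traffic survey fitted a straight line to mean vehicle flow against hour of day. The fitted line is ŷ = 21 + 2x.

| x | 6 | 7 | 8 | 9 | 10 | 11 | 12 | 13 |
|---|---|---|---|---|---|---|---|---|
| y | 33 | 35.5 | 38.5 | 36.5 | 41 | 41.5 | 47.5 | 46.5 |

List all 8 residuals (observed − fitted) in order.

0, 0.5, 1.5, -2.5, 0, -1.5, 2.5, -0.5

x=6: ŷ = 21 + 2·6 = 33; e = 33 − 33 = 0
x=7: ŷ = 21 + 2·7 = 35; e = 35.5 − 35 = 0.5
x=8: ŷ = 21 + 2·8 = 37; e = 38.5 − 37 = 1.5
x=9: ŷ = 21 + 2·9 = 39; e = 36.5 − 39 = -2.5
x=10: ŷ = 21 + 2·10 = 41; e = 41 − 41 = 0
x=11: ŷ = 21 + 2·11 = 43; e = 41.5 − 43 = -1.5
x=12: ŷ = 21 + 2·12 = 45; e = 47.5 − 45 = 2.5
x=13: ŷ = 21 + 2·13 = 47; e = 46.5 − 47 = -0.5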